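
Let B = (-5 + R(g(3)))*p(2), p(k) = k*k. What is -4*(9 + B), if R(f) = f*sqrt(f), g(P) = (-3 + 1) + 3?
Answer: 28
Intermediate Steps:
p(k) = k**2
g(P) = 1 (g(P) = -2 + 3 = 1)
R(f) = f**(3/2)
B = -16 (B = (-5 + 1**(3/2))*2**2 = (-5 + 1)*4 = -4*4 = -16)
-4*(9 + B) = -4*(9 - 16) = -4*(-7) = 28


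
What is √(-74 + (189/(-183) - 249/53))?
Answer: I*√833370410/3233 ≈ 8.9292*I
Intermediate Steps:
√(-74 + (189/(-183) - 249/53)) = √(-74 + (189*(-1/183) - 249*1/53)) = √(-74 + (-63/61 - 249/53)) = √(-74 - 18528/3233) = √(-257770/3233) = I*√833370410/3233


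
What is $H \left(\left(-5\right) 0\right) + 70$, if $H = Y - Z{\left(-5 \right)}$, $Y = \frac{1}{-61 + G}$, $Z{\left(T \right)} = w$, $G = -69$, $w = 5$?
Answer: $70$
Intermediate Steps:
$Z{\left(T \right)} = 5$
$Y = - \frac{1}{130}$ ($Y = \frac{1}{-61 - 69} = \frac{1}{-130} = - \frac{1}{130} \approx -0.0076923$)
$H = - \frac{651}{130}$ ($H = - \frac{1}{130} - 5 = - \frac{651}{130} \approx -5.0077$)
$H \left(\left(-5\right) 0\right) + 70 = - \frac{651 \left(\left(-5\right) 0\right)}{130} + 70 = \left(- \frac{651}{130}\right) 0 + 70 = 0 + 70 = 70$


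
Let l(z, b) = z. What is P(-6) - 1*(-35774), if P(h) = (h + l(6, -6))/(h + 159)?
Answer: 35774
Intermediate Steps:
P(h) = (6 + h)/(159 + h) (P(h) = (h + 6)/(h + 159) = (6 + h)/(159 + h))
P(-6) - 1*(-35774) = (6 - 6)/(159 - 6) - 1*(-35774) = 0/153 + 35774 = (1/153)*0 + 35774 = 0 + 35774 = 35774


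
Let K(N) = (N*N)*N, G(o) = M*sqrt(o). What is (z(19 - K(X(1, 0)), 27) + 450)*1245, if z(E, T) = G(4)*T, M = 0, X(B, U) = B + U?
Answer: 560250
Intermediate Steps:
G(o) = 0 (G(o) = 0*sqrt(o) = 0)
K(N) = N**3 (K(N) = N**2*N = N**3)
z(E, T) = 0 (z(E, T) = 0*T = 0)
(z(19 - K(X(1, 0)), 27) + 450)*1245 = (0 + 450)*1245 = 450*1245 = 560250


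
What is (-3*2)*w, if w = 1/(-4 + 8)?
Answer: -3/2 ≈ -1.5000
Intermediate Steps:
w = 1/4 ≈ 0.25000
(-3*2)*w = -3*2*(1/4) = -6*1/4 = -3/2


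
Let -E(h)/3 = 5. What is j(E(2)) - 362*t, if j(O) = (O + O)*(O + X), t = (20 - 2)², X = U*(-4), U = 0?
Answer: -116838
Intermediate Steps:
E(h) = -15 (E(h) = -3*5 = -15)
X = 0 (X = 0*(-4) = 0)
t = 324 (t = 18² = 324)
j(O) = 2*O² (j(O) = (O + O)*(O + 0) = (2*O)*O = 2*O²)
j(E(2)) - 362*t = 2*(-15)² - 362*324 = 2*225 - 117288 = 450 - 117288 = -116838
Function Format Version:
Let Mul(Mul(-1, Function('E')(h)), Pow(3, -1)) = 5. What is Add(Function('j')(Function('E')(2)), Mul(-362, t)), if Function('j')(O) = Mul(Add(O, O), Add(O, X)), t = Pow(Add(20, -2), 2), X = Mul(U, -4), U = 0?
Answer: -116838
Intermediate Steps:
Function('E')(h) = -15 (Function('E')(h) = Mul(-3, 5) = -15)
X = 0 (X = Mul(0, -4) = 0)
t = 324 (t = Pow(18, 2) = 324)
Function('j')(O) = Mul(2, Pow(O, 2)) (Function('j')(O) = Mul(Add(O, O), Add(O, 0)) = Mul(Mul(2, O), O) = Mul(2, Pow(O, 2)))
Add(Function('j')(Function('E')(2)), Mul(-362, t)) = Add(Mul(2, Pow(-15, 2)), Mul(-362, 324)) = Add(Mul(2, 225), -117288) = Add(450, -117288) = -116838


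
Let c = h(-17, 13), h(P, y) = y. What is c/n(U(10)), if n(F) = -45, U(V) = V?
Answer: -13/45 ≈ -0.28889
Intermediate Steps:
c = 13
c/n(U(10)) = 13/(-45) = 13*(-1/45) = -13/45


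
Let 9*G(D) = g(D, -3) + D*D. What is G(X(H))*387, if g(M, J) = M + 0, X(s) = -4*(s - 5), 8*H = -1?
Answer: 75809/4 ≈ 18952.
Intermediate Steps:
H = -1/8 (H = (1/8)*(-1) = -1/8 ≈ -0.12500)
X(s) = 20 - 4*s (X(s) = -4*(-5 + s) = 20 - 4*s)
g(M, J) = M
G(D) = D/9 + D**2/9 (G(D) = (D + D*D)/9 = (D + D**2)/9 = D/9 + D**2/9)
G(X(H))*387 = ((20 - 4*(-1/8))*(1 + (20 - 4*(-1/8)))/9)*387 = ((20 + 1/2)*(1 + (20 + 1/2))/9)*387 = ((1/9)*(41/2)*(1 + 41/2))*387 = ((1/9)*(41/2)*(43/2))*387 = (1763/36)*387 = 75809/4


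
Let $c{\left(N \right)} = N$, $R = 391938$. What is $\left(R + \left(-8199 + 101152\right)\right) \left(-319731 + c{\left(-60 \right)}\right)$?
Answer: $-155063777781$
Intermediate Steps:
$\left(R + \left(-8199 + 101152\right)\right) \left(-319731 + c{\left(-60 \right)}\right) = \left(391938 + \left(-8199 + 101152\right)\right) \left(-319731 - 60\right) = \left(391938 + 92953\right) \left(-319791\right) = 484891 \left(-319791\right) = -155063777781$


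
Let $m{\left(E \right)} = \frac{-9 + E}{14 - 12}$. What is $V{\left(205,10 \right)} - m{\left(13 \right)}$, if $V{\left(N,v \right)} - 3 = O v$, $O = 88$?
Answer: $881$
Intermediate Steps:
$m{\left(E \right)} = - \frac{9}{2} + \frac{E}{2}$ ($m{\left(E \right)} = \frac{-9 + E}{2} = \left(-9 + E\right) \frac{1}{2} = - \frac{9}{2} + \frac{E}{2}$)
$V{\left(N,v \right)} = 3 + 88 v$
$V{\left(205,10 \right)} - m{\left(13 \right)} = \left(3 + 88 \cdot 10\right) - \left(- \frac{9}{2} + \frac{1}{2} \cdot 13\right) = \left(3 + 880\right) - \left(- \frac{9}{2} + \frac{13}{2}\right) = 883 - 2 = 881$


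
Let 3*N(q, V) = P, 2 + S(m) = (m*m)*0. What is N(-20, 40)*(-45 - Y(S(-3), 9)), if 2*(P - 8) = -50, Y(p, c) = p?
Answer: 731/3 ≈ 243.67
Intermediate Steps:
S(m) = -2 (S(m) = -2 + (m*m)*0 = -2 + m²*0 = -2 + 0 = -2)
P = -17 (P = 8 + (½)*(-50) = 8 - 25 = -17)
N(q, V) = -17/3 (N(q, V) = (⅓)*(-17) = -17/3)
N(-20, 40)*(-45 - Y(S(-3), 9)) = -17*(-45 - 1*(-2))/3 = -17*(-45 + 2)/3 = -17/3*(-43) = 731/3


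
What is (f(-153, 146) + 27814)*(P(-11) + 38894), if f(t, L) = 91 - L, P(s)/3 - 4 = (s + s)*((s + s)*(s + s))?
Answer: 193258158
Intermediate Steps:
P(s) = 12 + 24*s**3 (P(s) = 12 + 3*((s + s)*((s + s)*(s + s))) = 12 + 3*((2*s)*((2*s)*(2*s))) = 12 + 3*((2*s)*(4*s**2)) = 12 + 3*(8*s**3) = 12 + 24*s**3)
(f(-153, 146) + 27814)*(P(-11) + 38894) = ((91 - 1*146) + 27814)*((12 + 24*(-11)**3) + 38894) = ((91 - 146) + 27814)*((12 + 24*(-1331)) + 38894) = (-55 + 27814)*((12 - 31944) + 38894) = 27759*(-31932 + 38894) = 27759*6962 = 193258158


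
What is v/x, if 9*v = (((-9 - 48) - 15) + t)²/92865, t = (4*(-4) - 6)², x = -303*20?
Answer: -42436/1266214275 ≈ -3.3514e-5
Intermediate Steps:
x = -6060
t = 484 (t = (-16 - 6)² = (-22)² = 484)
v = 169744/835785 (v = ((((-9 - 48) - 15) + 484)²/92865)/9 = (((-57 - 15) + 484)²*(1/92865))/9 = ((-72 + 484)²*(1/92865))/9 = (412²*(1/92865))/9 = (169744*(1/92865))/9 = (⅑)*(169744/92865) = 169744/835785 ≈ 0.20310)
v/x = (169744/835785)/(-6060) = (169744/835785)*(-1/6060) = -42436/1266214275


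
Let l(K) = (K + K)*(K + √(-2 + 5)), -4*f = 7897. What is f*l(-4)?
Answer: -63176 + 15794*√3 ≈ -35820.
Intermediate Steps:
f = -7897/4 (f = -¼*7897 = -7897/4 ≈ -1974.3)
l(K) = 2*K*(K + √3) (l(K) = (2*K)*(K + √3) = 2*K*(K + √3))
f*l(-4) = -7897*(-4)*(-4 + √3)/2 = -7897*(32 - 8*√3)/4 = -63176 + 15794*√3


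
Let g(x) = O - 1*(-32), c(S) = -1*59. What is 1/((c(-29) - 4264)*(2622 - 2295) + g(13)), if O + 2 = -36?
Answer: -1/1413627 ≈ -7.0740e-7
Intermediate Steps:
c(S) = -59
O = -38 (O = -2 - 36 = -38)
g(x) = -6 (g(x) = -38 - 1*(-32) = -38 + 32 = -6)
1/((c(-29) - 4264)*(2622 - 2295) + g(13)) = 1/((-59 - 4264)*(2622 - 2295) - 6) = 1/(-4323*327 - 6) = 1/(-1413621 - 6) = 1/(-1413627) = -1/1413627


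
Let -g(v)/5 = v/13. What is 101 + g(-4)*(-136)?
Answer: -1407/13 ≈ -108.23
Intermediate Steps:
g(v) = -5*v/13
101 + g(-4)*(-136) = 101 - 5/13*(-4)*(-136) = 101 + (20/13)*(-136) = 101 - 2720/13 = -1407/13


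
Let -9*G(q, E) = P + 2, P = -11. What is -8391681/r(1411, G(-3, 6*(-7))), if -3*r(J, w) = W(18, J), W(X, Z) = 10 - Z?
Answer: -8391681/467 ≈ -17969.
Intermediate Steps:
G(q, E) = 1 (G(q, E) = -(-11 + 2)/9 = -1/9*(-9) = 1)
r(J, w) = -10/3 + J/3 (r(J, w) = -(10 - J)/3 = -10/3 + J/3)
-8391681/r(1411, G(-3, 6*(-7))) = -8391681/(-10/3 + (1/3)*1411) = -8391681/(-10/3 + 1411/3) = -8391681/467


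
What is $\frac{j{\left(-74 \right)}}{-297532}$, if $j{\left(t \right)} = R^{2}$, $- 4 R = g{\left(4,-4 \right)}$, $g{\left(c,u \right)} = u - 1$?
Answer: $- \frac{25}{4760512} \approx -5.2515 \cdot 10^{-6}$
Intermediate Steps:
$g{\left(c,u \right)} = -1 + u$
$R = \frac{5}{4}$ ($R = - \frac{-1 - 4}{4} = \left(- \frac{1}{4}\right) \left(-5\right) = \frac{5}{4} \approx 1.25$)
$j{\left(t \right)} = \frac{25}{16}$ ($j{\left(t \right)} = \left(\frac{5}{4}\right)^{2} = \frac{25}{16}$)
$\frac{j{\left(-74 \right)}}{-297532} = \frac{25}{16 \left(-297532\right)} = \frac{25}{16} \left(- \frac{1}{297532}\right) = - \frac{25}{4760512}$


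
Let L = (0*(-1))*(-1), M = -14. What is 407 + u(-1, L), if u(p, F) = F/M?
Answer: 407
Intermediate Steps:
L = 0 (L = 0*(-1) = 0)
u(p, F) = -F/14 (u(p, F) = F/(-14) = F*(-1/14) = -F/14)
407 + u(-1, L) = 407 - 1/14*0 = 407 + 0 = 407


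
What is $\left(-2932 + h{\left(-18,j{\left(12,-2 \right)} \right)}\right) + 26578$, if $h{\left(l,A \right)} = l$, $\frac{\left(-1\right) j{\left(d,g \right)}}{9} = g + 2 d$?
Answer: $23628$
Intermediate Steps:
$j{\left(d,g \right)} = - 18 d - 9 g$ ($j{\left(d,g \right)} = - 9 \left(g + 2 d\right) = - 18 d - 9 g$)
$\left(-2932 + h{\left(-18,j{\left(12,-2 \right)} \right)}\right) + 26578 = \left(-2932 - 18\right) + 26578 = -2950 + 26578 = 23628$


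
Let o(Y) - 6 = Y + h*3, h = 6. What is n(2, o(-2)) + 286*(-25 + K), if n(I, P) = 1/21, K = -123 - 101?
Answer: -1495493/21 ≈ -71214.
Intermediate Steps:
o(Y) = 24 + Y (o(Y) = 6 + (Y + 6*3) = 6 + (Y + 18) = 6 + (18 + Y) = 24 + Y)
K = -224
n(I, P) = 1/21
n(2, o(-2)) + 286*(-25 + K) = 1/21 + 286*(-25 - 224) = 1/21 + 286*(-249) = 1/21 - 71214 = -1495493/21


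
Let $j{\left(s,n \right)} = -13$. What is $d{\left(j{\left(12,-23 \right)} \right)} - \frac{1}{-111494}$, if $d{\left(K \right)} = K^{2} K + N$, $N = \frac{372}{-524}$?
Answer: $- \frac{32099122469}{14605714} \approx -2197.7$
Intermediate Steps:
$N = - \frac{93}{131}$ ($N = 372 \left(- \frac{1}{524}\right) = - \frac{93}{131} \approx -0.70992$)
$d{\left(K \right)} = - \frac{93}{131} + K^{3}$ ($d{\left(K \right)} = K^{2} K - \frac{93}{131} = K^{3} - \frac{93}{131} = - \frac{93}{131} + K^{3}$)
$d{\left(j{\left(12,-23 \right)} \right)} - \frac{1}{-111494} = \left(- \frac{93}{131} + \left(-13\right)^{3}\right) - \frac{1}{-111494} = \left(- \frac{93}{131} - 2197\right) - - \frac{1}{111494} = - \frac{287900}{131} + \frac{1}{111494} = - \frac{32099122469}{14605714}$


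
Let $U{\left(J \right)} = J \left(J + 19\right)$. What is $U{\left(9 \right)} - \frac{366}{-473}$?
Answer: $\frac{119562}{473} \approx 252.77$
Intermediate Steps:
$U{\left(J \right)} = J \left(19 + J\right)$
$U{\left(9 \right)} - \frac{366}{-473} = 9 \left(19 + 9\right) - \frac{366}{-473} = 9 \cdot 28 - - \frac{366}{473} = 252 + \frac{366}{473} = \frac{119562}{473}$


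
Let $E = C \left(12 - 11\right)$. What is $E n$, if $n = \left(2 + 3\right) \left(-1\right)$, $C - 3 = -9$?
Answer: $30$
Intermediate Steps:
$C = -6$ ($C = 3 - 9 = -6$)
$E = -6$ ($E = - 6 \left(12 - 11\right) = \left(-6\right) 1 = -6$)
$n = -5$ ($n = 5 \left(-1\right) = -5$)
$E n = \left(-6\right) \left(-5\right) = 30$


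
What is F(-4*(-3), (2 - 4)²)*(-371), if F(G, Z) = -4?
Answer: 1484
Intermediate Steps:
F(-4*(-3), (2 - 4)²)*(-371) = -4*(-371) = 1484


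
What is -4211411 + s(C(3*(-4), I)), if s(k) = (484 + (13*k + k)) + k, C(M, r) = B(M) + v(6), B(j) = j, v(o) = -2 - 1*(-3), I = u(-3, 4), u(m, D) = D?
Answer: -4211092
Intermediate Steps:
I = 4
v(o) = 1 (v(o) = -2 + 3 = 1)
C(M, r) = 1 + M (C(M, r) = M + 1 = 1 + M)
s(k) = 484 + 15*k (s(k) = (484 + 14*k) + k = 484 + 15*k)
-4211411 + s(C(3*(-4), I)) = -4211411 + (484 + 15*(1 + 3*(-4))) = -4211411 + (484 + 15*(1 - 12)) = -4211411 + (484 + 15*(-11)) = -4211411 + (484 - 165) = -4211411 + 319 = -4211092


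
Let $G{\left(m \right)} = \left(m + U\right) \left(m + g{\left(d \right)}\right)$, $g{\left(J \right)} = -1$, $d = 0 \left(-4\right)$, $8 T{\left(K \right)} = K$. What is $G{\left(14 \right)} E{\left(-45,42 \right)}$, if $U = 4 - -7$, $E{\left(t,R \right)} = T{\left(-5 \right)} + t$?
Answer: $- \frac{118625}{8} \approx -14828.0$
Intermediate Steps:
$T{\left(K \right)} = \frac{K}{8}$
$d = 0$
$E{\left(t,R \right)} = - \frac{5}{8} + t$ ($E{\left(t,R \right)} = \frac{1}{8} \left(-5\right) + t = - \frac{5}{8} + t$)
$U = 11$ ($U = 4 + 7 = 11$)
$G{\left(m \right)} = \left(-1 + m\right) \left(11 + m\right)$ ($G{\left(m \right)} = \left(m + 11\right) \left(m - 1\right) = \left(11 + m\right) \left(-1 + m\right) = \left(-1 + m\right) \left(11 + m\right)$)
$G{\left(14 \right)} E{\left(-45,42 \right)} = \left(-11 + 14^{2} + 10 \cdot 14\right) \left(- \frac{5}{8} - 45\right) = \left(-11 + 196 + 140\right) \left(- \frac{365}{8}\right) = 325 \left(- \frac{365}{8}\right) = - \frac{118625}{8}$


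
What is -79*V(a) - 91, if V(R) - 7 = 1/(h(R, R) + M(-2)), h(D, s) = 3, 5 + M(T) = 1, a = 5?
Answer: -565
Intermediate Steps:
M(T) = -4 (M(T) = -5 + 1 = -4)
V(R) = 6 (V(R) = 7 + 1/(3 - 4) = 7 + 1/(-1) = 7 - 1 = 6)
-79*V(a) - 91 = -79*6 - 91 = -474 - 91 = -565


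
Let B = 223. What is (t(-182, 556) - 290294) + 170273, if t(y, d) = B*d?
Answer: 3967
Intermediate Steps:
t(y, d) = 223*d
(t(-182, 556) - 290294) + 170273 = (223*556 - 290294) + 170273 = (123988 - 290294) + 170273 = -166306 + 170273 = 3967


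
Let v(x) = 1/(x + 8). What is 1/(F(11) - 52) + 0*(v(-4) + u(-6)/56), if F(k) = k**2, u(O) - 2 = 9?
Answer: 1/69 ≈ 0.014493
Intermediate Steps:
u(O) = 11 (u(O) = 2 + 9 = 11)
v(x) = 1/(8 + x)
1/(F(11) - 52) + 0*(v(-4) + u(-6)/56) = 1/(11**2 - 52) + 0*(1/(8 - 4) + 11/56) = 1/(121 - 52) + 0*(1/4 + 11*(1/56)) = 1/69 + 0*(1/4 + 11/56) = 1/69 + 0*(25/56) = 1/69 + 0 = 1/69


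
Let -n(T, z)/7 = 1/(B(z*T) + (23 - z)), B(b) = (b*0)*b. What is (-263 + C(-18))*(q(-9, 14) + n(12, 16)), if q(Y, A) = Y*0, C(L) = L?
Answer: 281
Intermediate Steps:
q(Y, A) = 0
B(b) = 0 (B(b) = 0*b = 0)
n(T, z) = -7/(23 - z) (n(T, z) = -7/(0 + (23 - z)) = -7/(23 - z))
(-263 + C(-18))*(q(-9, 14) + n(12, 16)) = (-263 - 18)*(0 + 7/(-23 + 16)) = -281*(0 + 7/(-7)) = -281*(0 + 7*(-⅐)) = -281*(0 - 1) = -281*(-1) = 281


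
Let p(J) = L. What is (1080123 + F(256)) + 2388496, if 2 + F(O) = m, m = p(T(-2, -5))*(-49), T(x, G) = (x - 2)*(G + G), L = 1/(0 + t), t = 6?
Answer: 20811653/6 ≈ 3.4686e+6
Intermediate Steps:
L = 1/6 (L = 1/(0 + 6) = 1/6 ≈ 0.16667)
T(x, G) = 2*G*(-2 + x) (T(x, G) = (-2 + x)*(2*G) = 2*G*(-2 + x))
p(J) = 1/6
m = -49/6 (m = (1/6)*(-49) = -49/6 ≈ -8.1667)
F(O) = -61/6 (F(O) = -2 - 49/6 = -61/6)
(1080123 + F(256)) + 2388496 = (1080123 - 61/6) + 2388496 = 6480677/6 + 2388496 = 20811653/6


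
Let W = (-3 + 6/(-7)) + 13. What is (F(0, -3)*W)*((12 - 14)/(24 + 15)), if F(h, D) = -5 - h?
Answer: 640/273 ≈ 2.3443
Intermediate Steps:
W = 64/7 (W = (-3 + 6*(-⅐)) + 13 = (-3 - 6/7) + 13 = -27/7 + 13 = 64/7 ≈ 9.1429)
(F(0, -3)*W)*((12 - 14)/(24 + 15)) = ((-5 - 1*0)*(64/7))*((12 - 14)/(24 + 15)) = ((-5 + 0)*(64/7))*(-2/39) = (-5*64/7)*(-2*1/39) = -320/7*(-2/39) = 640/273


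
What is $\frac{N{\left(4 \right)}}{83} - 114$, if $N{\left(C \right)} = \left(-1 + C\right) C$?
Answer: $- \frac{9450}{83} \approx -113.86$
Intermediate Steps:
$N{\left(C \right)} = C \left(-1 + C\right)$
$\frac{N{\left(4 \right)}}{83} - 114 = \frac{4 \left(-1 + 4\right)}{83} - 114 = 4 \cdot 3 \cdot \frac{1}{83} - 114 = 12 \cdot \frac{1}{83} - 114 = \frac{12}{83} - 114 = - \frac{9450}{83}$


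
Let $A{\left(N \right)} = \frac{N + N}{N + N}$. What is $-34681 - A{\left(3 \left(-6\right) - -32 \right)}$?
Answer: $-34682$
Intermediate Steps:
$A{\left(N \right)} = 1$ ($A{\left(N \right)} = \frac{2 N}{2 N} = 2 N \frac{1}{2 N} = 1$)
$-34681 - A{\left(3 \left(-6\right) - -32 \right)} = -34681 - 1 = -34682$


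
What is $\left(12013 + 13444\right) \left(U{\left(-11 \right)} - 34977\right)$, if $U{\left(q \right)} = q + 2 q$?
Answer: $-891249570$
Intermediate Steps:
$U{\left(q \right)} = 3 q$
$\left(12013 + 13444\right) \left(U{\left(-11 \right)} - 34977\right) = \left(12013 + 13444\right) \left(3 \left(-11\right) - 34977\right) = 25457 \left(-33 - 34977\right) = 25457 \left(-35010\right) = -891249570$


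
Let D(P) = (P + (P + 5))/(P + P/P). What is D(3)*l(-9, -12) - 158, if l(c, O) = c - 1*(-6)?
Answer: -665/4 ≈ -166.25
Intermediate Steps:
l(c, O) = 6 + c (l(c, O) = c + 6 = 6 + c)
D(P) = (5 + 2*P)/(1 + P) (D(P) = (P + (5 + P))/(P + 1) = (5 + 2*P)/(1 + P))
D(3)*l(-9, -12) - 158 = ((5 + 2*3)/(1 + 3))*(6 - 9) - 158 = ((5 + 6)/4)*(-3) - 158 = ((¼)*11)*(-3) - 158 = (11/4)*(-3) - 158 = -33/4 - 158 = -665/4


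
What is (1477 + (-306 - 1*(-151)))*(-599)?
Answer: -791878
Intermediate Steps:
(1477 + (-306 - 1*(-151)))*(-599) = (1477 + (-306 + 151))*(-599) = (1477 - 155)*(-599) = 1322*(-599) = -791878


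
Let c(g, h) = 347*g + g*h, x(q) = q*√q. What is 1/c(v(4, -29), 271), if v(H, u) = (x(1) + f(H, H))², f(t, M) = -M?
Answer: 1/5562 ≈ 0.00017979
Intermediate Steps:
x(q) = q^(3/2)
v(H, u) = (1 - H)² (v(H, u) = (1^(3/2) - H)² = (1 - H)²)
1/c(v(4, -29), 271) = 1/((-1 + 4)²*(347 + 271)) = 1/(3²*618) = 1/(9*618) = 1/5562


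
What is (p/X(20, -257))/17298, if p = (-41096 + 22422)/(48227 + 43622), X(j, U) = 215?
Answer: -9337/170796430215 ≈ -5.4667e-8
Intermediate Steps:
p = -18674/91849 ≈ -0.20331
(p/X(20, -257))/17298 = -18674/91849/215/17298 = -18674/91849*1/215*(1/17298) = -18674/19747535*1/17298 = -9337/170796430215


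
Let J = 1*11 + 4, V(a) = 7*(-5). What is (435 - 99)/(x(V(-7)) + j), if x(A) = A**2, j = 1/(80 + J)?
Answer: 1330/4849 ≈ 0.27428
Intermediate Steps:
V(a) = -35
J = 15 (J = 11 + 4 = 15)
j = 1/95 (j = 1/(80 + 15) = 1/95 ≈ 0.010526)
(435 - 99)/(x(V(-7)) + j) = (435 - 99)/((-35)**2 + 1/95) = 336/(1225 + 1/95) = 336/(116376/95) = 336*(95/116376) = 1330/4849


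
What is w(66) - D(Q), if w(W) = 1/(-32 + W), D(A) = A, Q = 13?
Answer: -441/34 ≈ -12.971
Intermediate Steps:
w(66) - D(Q) = 1/(-32 + 66) - 1*13 = 1/34 - 13 = -441/34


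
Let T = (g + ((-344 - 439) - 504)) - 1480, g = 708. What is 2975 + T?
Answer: 916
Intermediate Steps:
T = -2059 (T = (708 + ((-344 - 439) - 504)) - 1480 = (708 + (-783 - 504)) - 1480 = (708 - 1287) - 1480 = -579 - 1480 = -2059)
2975 + T = 2975 - 2059 = 916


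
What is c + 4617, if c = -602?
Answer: 4015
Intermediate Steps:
c + 4617 = -602 + 4617 = 4015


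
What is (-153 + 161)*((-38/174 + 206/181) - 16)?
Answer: -1899752/15747 ≈ -120.64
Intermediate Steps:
(-153 + 161)*((-38/174 + 206/181) - 16) = 8*((-38*1/174 + 206*(1/181)) - 16) = 8*((-19/87 + 206/181) - 16) = 8*(14483/15747 - 16) = 8*(-237469/15747) = -1899752/15747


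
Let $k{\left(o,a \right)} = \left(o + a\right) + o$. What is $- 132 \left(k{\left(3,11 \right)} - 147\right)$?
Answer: $17160$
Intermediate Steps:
$k{\left(o,a \right)} = a + 2 o$ ($k{\left(o,a \right)} = \left(a + o\right) + o = a + 2 o$)
$- 132 \left(k{\left(3,11 \right)} - 147\right) = - 132 \left(\left(11 + 2 \cdot 3\right) - 147\right) = - 132 \left(\left(11 + 6\right) - 147\right) = - 132 \left(17 - 147\right) = \left(-132\right) \left(-130\right) = 17160$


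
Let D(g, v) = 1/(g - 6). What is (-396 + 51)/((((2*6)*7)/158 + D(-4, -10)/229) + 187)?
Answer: -20804650/11308757 ≈ -1.8397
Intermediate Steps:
D(g, v) = 1/(-6 + g)
(-396 + 51)/((((2*6)*7)/158 + D(-4, -10)/229) + 187) = (-396 + 51)/((((2*6)*7)/158 + 1/(-6 - 4*229)) + 187) = -345/(((12*7)*(1/158) + (1/229)/(-10)) + 187) = -345/((84*(1/158) - ⅒*1/229) + 187) = -345/((42/79 - 1/2290) + 187) = -345/(96101/180910 + 187) = -345/33926271/180910 = -345*180910/33926271 = -20804650/11308757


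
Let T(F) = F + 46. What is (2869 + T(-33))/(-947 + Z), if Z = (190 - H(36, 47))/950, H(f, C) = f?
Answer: -684475/224874 ≈ -3.0438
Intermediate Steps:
T(F) = 46 + F
Z = 77/475 (Z = (190 - 1*36)/950 = (190 - 36)*(1/950) = 154*(1/950) = 77/475 ≈ 0.16211)
(2869 + T(-33))/(-947 + Z) = (2869 + (46 - 33))/(-947 + 77/475) = (2869 + 13)/(-449748/475) = 2882*(-475/449748) = -684475/224874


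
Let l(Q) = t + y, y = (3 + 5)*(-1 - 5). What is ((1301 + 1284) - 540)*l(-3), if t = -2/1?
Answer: -102250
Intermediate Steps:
y = -48 (y = 8*(-6) = -48)
t = -2 (t = -2*1 = -2)
l(Q) = -50 (l(Q) = -2 - 48 = -50)
((1301 + 1284) - 540)*l(-3) = ((1301 + 1284) - 540)*(-50) = (2585 - 540)*(-50) = 2045*(-50) = -102250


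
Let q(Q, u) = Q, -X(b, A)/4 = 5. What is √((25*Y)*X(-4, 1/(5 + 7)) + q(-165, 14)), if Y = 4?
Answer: I*√2165 ≈ 46.53*I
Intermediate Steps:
X(b, A) = -20 (X(b, A) = -4*5 = -20)
√((25*Y)*X(-4, 1/(5 + 7)) + q(-165, 14)) = √((25*4)*(-20) - 165) = √(100*(-20) - 165) = √(-2000 - 165) = √(-2165) = I*√2165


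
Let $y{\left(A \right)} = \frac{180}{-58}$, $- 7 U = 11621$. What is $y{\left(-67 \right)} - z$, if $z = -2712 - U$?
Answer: $\frac{212897}{203} \approx 1048.8$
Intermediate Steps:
$U = - \frac{11621}{7}$ ($U = \left(- \frac{1}{7}\right) 11621 = - \frac{11621}{7} \approx -1660.1$)
$y{\left(A \right)} = - \frac{90}{29}$ ($y{\left(A \right)} = 180 \left(- \frac{1}{58}\right) = - \frac{90}{29}$)
$z = - \frac{7363}{7}$ ($z = -2712 - - \frac{11621}{7} = -2712 + \frac{11621}{7} = - \frac{7363}{7} \approx -1051.9$)
$y{\left(-67 \right)} - z = - \frac{90}{29} - - \frac{7363}{7} = - \frac{90}{29} + \frac{7363}{7} = \frac{212897}{203}$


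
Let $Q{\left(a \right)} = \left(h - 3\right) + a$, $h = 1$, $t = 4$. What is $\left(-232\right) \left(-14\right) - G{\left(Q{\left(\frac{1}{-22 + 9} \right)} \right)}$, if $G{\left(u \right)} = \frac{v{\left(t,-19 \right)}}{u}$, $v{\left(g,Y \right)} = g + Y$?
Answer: $\frac{29167}{9} \approx 3240.8$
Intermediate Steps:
$v{\left(g,Y \right)} = Y + g$
$Q{\left(a \right)} = -2 + a$ ($Q{\left(a \right)} = \left(1 - 3\right) + a = -2 + a$)
$G{\left(u \right)} = - \frac{15}{u}$ ($G{\left(u \right)} = \frac{-19 + 4}{u} = - \frac{15}{u}$)
$\left(-232\right) \left(-14\right) - G{\left(Q{\left(\frac{1}{-22 + 9} \right)} \right)} = \left(-232\right) \left(-14\right) - - \frac{15}{-2 + \frac{1}{-22 + 9}} = 3248 - - \frac{15}{-2 + \frac{1}{-13}} = 3248 - - \frac{15}{-2 - \frac{1}{13}} = 3248 - - \frac{15}{- \frac{27}{13}} = 3248 - \left(-15\right) \left(- \frac{13}{27}\right) = 3248 - \frac{65}{9} = \frac{29167}{9}$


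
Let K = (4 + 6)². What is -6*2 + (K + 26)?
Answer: 114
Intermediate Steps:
K = 100 (K = 10² = 100)
-6*2 + (K + 26) = -6*2 + (100 + 26) = -12 + 126 = 114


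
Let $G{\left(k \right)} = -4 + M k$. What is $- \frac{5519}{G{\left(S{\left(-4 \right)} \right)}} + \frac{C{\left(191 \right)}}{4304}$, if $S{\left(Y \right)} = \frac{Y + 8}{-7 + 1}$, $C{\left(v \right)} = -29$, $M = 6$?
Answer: $\frac{2969193}{4304} \approx 689.87$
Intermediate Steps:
$S{\left(Y \right)} = - \frac{4}{3} - \frac{Y}{6}$ ($S{\left(Y \right)} = \frac{8 + Y}{-6} = \left(8 + Y\right) \left(- \frac{1}{6}\right) = - \frac{4}{3} - \frac{Y}{6}$)
$G{\left(k \right)} = -4 + 6 k$
$- \frac{5519}{G{\left(S{\left(-4 \right)} \right)}} + \frac{C{\left(191 \right)}}{4304} = - \frac{5519}{-4 + 6 \left(- \frac{4}{3} - - \frac{2}{3}\right)} - \frac{29}{4304} = - \frac{5519}{-4 + 6 \left(- \frac{4}{3} + \frac{2}{3}\right)} - \frac{29}{4304} = - \frac{5519}{-4 + 6 \left(- \frac{2}{3}\right)} - \frac{29}{4304} = - \frac{5519}{-4 - 4} - \frac{29}{4304} = - \frac{5519}{-8} - \frac{29}{4304} = \left(-5519\right) \left(- \frac{1}{8}\right) - \frac{29}{4304} = \frac{5519}{8} - \frac{29}{4304} = \frac{2969193}{4304}$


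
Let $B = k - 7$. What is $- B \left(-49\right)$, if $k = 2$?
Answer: $-245$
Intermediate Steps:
$B = -5$ ($B = 2 - 7 = -5$)
$- B \left(-49\right) = \left(-1\right) \left(-5\right) \left(-49\right) = 5 \left(-49\right) = -245$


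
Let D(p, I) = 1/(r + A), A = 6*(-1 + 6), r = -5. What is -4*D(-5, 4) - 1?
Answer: -29/25 ≈ -1.1600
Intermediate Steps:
A = 30 (A = 6*5 = 30)
D(p, I) = 1/25 (D(p, I) = 1/(-5 + 30) = 1/25)
-4*D(-5, 4) - 1 = -4*1/25 - 1 = -4/25 - 1 = -29/25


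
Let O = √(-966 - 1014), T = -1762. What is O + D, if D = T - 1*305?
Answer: -2067 + 6*I*√55 ≈ -2067.0 + 44.497*I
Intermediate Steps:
O = 6*I*√55 (O = √(-1980) = 6*I*√55 ≈ 44.497*I)
D = -2067 (D = -1762 - 1*305 = -1762 - 305 = -2067)
O + D = 6*I*√55 - 2067 = -2067 + 6*I*√55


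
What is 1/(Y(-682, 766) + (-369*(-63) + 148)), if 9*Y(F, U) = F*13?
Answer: 9/201689 ≈ 4.4623e-5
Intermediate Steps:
Y(F, U) = 13*F/9 (Y(F, U) = (F*13)/9 = (13*F)/9 = 13*F/9)
1/(Y(-682, 766) + (-369*(-63) + 148)) = 1/((13/9)*(-682) + (-369*(-63) + 148)) = 1/(-8866/9 + (23247 + 148)) = 1/(-8866/9 + 23395) = 1/(201689/9) = 9/201689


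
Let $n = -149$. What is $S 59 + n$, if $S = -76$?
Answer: $-4633$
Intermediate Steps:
$S 59 + n = \left(-76\right) 59 - 149 = -4484 - 149 = -4633$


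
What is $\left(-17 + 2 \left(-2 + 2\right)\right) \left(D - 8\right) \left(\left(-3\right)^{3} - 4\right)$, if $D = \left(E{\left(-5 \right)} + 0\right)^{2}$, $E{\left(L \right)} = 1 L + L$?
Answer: $48484$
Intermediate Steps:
$E{\left(L \right)} = 2 L$ ($E{\left(L \right)} = L + L = 2 L$)
$D = 100$ ($D = \left(2 \left(-5\right) + 0\right)^{2} = \left(-10 + 0\right)^{2} = \left(-10\right)^{2} = 100$)
$\left(-17 + 2 \left(-2 + 2\right)\right) \left(D - 8\right) \left(\left(-3\right)^{3} - 4\right) = \left(-17 + 2 \left(-2 + 2\right)\right) \left(100 - 8\right) \left(\left(-3\right)^{3} - 4\right) = \left(-17 + 2 \cdot 0\right) 92 \left(-27 - 4\right) = \left(-17 + 0\right) 92 \left(-31\right) = \left(-17\right) 92 \left(-31\right) = \left(-1564\right) \left(-31\right) = 48484$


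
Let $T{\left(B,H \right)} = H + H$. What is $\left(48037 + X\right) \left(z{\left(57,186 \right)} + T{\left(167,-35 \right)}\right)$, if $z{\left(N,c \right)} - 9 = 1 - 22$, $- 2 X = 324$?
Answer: $-3925750$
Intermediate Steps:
$X = -162$ ($X = \left(- \frac{1}{2}\right) 324 = -162$)
$T{\left(B,H \right)} = 2 H$
$z{\left(N,c \right)} = -12$ ($z{\left(N,c \right)} = 9 + \left(1 - 22\right) = 9 - 21 = -12$)
$\left(48037 + X\right) \left(z{\left(57,186 \right)} + T{\left(167,-35 \right)}\right) = \left(48037 - 162\right) \left(-12 + 2 \left(-35\right)\right) = 47875 \left(-12 - 70\right) = 47875 \left(-82\right) = -3925750$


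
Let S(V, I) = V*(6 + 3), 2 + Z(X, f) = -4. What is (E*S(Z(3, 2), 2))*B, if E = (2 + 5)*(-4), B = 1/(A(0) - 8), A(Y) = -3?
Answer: -1512/11 ≈ -137.45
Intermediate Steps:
Z(X, f) = -6 (Z(X, f) = -2 - 4 = -6)
S(V, I) = 9*V (S(V, I) = V*9 = 9*V)
B = -1/11 (B = 1/(-3 - 8) = 1/(-11) = -1/11 ≈ -0.090909)
E = -28 (E = 7*(-4) = -28)
(E*S(Z(3, 2), 2))*B = -252*(-6)*(-1/11) = -28*(-54)*(-1/11) = 1512*(-1/11) = -1512/11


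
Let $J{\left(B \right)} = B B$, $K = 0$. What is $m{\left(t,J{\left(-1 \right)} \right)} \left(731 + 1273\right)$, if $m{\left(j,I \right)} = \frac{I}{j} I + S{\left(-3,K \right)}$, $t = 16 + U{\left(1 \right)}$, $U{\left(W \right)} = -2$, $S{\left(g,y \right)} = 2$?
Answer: $\frac{29058}{7} \approx 4151.1$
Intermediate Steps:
$J{\left(B \right)} = B^{2}$
$t = 14$ ($t = 16 - 2 = 14$)
$m{\left(j,I \right)} = 2 + \frac{I^{2}}{j}$ ($m{\left(j,I \right)} = \frac{I}{j} I + 2 = \frac{I^{2}}{j} + 2 = 2 + \frac{I^{2}}{j}$)
$m{\left(t,J{\left(-1 \right)} \right)} \left(731 + 1273\right) = \left(2 + \frac{\left(\left(-1\right)^{2}\right)^{2}}{14}\right) \left(731 + 1273\right) = \left(2 + 1^{2} \cdot \frac{1}{14}\right) 2004 = \left(2 + 1 \cdot \frac{1}{14}\right) 2004 = \left(2 + \frac{1}{14}\right) 2004 = \frac{29}{14} \cdot 2004 = \frac{29058}{7}$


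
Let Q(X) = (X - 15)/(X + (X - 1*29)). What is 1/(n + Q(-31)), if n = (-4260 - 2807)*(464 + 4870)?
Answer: -91/3430279352 ≈ -2.6528e-8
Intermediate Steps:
Q(X) = (-15 + X)/(-29 + 2*X) (Q(X) = (-15 + X)/(X + (X - 29)) = (-15 + X)/(X + (-29 + X)) = (-15 + X)/(-29 + 2*X))
n = -37695378 (n = -7067*5334 = -37695378)
1/(n + Q(-31)) = 1/(-37695378 + (-15 - 31)/(-29 + 2*(-31))) = 1/(-37695378 - 46/(-29 - 62)) = 1/(-37695378 - 46/(-91)) = 1/(-37695378 - 1/91*(-46)) = 1/(-37695378 + 46/91) = 1/(-3430279352/91) = -91/3430279352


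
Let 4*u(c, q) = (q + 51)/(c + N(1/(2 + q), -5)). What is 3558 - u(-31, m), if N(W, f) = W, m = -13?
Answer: 128099/36 ≈ 3558.3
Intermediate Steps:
u(c, q) = (51 + q)/(4*(c + 1/(2 + q))) (u(c, q) = ((q + 51)/(c + 1/(2 + q)))/4 = ((51 + q)/(c + 1/(2 + q)))/4 = (51 + q)/(4*(c + 1/(2 + q))))
3558 - u(-31, m) = 3558 - (2 - 13)*(51 - 13)/(4*(1 - 31*(2 - 13))) = 3558 - (-11)*38/(4*(1 - 31*(-11))) = 3558 - (-11)*38/(4*(1 + 341)) = 3558 - (-11)*38/(4*342) = 3558 - 1*(-11/36) = 3558 + 11/36 = 128099/36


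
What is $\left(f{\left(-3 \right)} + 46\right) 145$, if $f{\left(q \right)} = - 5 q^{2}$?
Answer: $145$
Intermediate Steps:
$\left(f{\left(-3 \right)} + 46\right) 145 = \left(- 5 \left(-3\right)^{2} + 46\right) 145 = \left(\left(-5\right) 9 + 46\right) 145 = \left(-45 + 46\right) 145 = 1 \cdot 145 = 145$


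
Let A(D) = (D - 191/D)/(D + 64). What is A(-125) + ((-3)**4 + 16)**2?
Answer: 71759059/7625 ≈ 9411.0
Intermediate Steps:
A(D) = (D - 191/D)/(64 + D)
A(-125) + ((-3)**4 + 16)**2 = (-191 + (-125)**2)/((-125)*(64 - 125)) + ((-3)**4 + 16)**2 = -1/125*(-191 + 15625)/(-61) + (81 + 16)**2 = -1/125*(-1/61)*15434 + 97**2 = 15434/7625 + 9409 = 71759059/7625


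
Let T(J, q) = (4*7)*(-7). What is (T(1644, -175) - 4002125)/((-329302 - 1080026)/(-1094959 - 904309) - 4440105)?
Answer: 666809358419/739746536151 ≈ 0.90140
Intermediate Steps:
T(J, q) = -196 (T(J, q) = 28*(-7) = -196)
(T(1644, -175) - 4002125)/((-329302 - 1080026)/(-1094959 - 904309) - 4440105) = (-196 - 4002125)/((-329302 - 1080026)/(-1094959 - 904309) - 4440105) = -4002321/(-1409328/(-1999268) - 4440105) = -4002321/(-1409328*(-1/1999268) - 4440105) = -4002321/(352332/499817 - 4440105) = -4002321/(-2219239608453/499817) = -4002321*(-499817/2219239608453) = 666809358419/739746536151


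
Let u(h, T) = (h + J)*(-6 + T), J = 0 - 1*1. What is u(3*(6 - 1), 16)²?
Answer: 19600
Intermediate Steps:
J = -1 (J = 0 - 1 = -1)
u(h, T) = (-1 + h)*(-6 + T) (u(h, T) = (h - 1)*(-6 + T) = (-1 + h)*(-6 + T))
u(3*(6 - 1), 16)² = (6 - 1*16 - 18*(6 - 1) + 16*(3*(6 - 1)))² = (6 - 16 - 18*5 + 16*(3*5))² = (6 - 16 - 6*15 + 16*15)² = (6 - 16 - 90 + 240)² = 140² = 19600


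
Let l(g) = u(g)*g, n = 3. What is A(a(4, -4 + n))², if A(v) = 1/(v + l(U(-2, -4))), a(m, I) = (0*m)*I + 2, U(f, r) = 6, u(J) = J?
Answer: 1/1444 ≈ 0.00069252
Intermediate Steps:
l(g) = g² (l(g) = g*g = g²)
a(m, I) = 2 (a(m, I) = 0*I + 2 = 0 + 2 = 2)
A(v) = 1/(36 + v) (A(v) = 1/(v + 6²) = 1/(v + 36) = 1/(36 + v))
A(a(4, -4 + n))² = (1/(36 + 2))² = (1/38)² = 1/1444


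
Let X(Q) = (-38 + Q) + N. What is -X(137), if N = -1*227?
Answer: 128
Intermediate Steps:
N = -227
X(Q) = -265 + Q (X(Q) = (-38 + Q) - 227 = -265 + Q)
-X(137) = -(-265 + 137) = -1*(-128) = 128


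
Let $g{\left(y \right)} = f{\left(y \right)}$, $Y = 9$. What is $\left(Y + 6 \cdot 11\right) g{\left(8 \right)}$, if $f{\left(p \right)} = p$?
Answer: $600$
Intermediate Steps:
$g{\left(y \right)} = y$
$\left(Y + 6 \cdot 11\right) g{\left(8 \right)} = \left(9 + 6 \cdot 11\right) 8 = \left(9 + 66\right) 8 = 75 \cdot 8 = 600$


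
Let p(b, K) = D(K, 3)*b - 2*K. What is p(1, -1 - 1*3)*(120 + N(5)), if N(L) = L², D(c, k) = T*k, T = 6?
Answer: 3770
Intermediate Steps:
D(c, k) = 6*k
p(b, K) = -2*K + 18*b (p(b, K) = (6*3)*b - 2*K = 18*b - 2*K = -2*K + 18*b)
p(1, -1 - 1*3)*(120 + N(5)) = (-2*(-1 - 1*3) + 18*1)*(120 + 5²) = (-2*(-1 - 3) + 18)*(120 + 25) = (-2*(-4) + 18)*145 = (8 + 18)*145 = 26*145 = 3770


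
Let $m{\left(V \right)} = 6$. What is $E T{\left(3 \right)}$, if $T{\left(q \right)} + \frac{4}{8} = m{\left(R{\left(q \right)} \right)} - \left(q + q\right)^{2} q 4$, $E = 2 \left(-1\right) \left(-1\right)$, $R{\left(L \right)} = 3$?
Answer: $-853$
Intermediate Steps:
$E = 2$ ($E = \left(-2\right) \left(-1\right) = 2$)
$T{\left(q \right)} = \frac{11}{2} - 16 q^{3}$ ($T{\left(q \right)} = - \frac{1}{2} - \left(-6 + \left(q + q\right)^{2} q 4\right) = - \frac{1}{2} - \left(-6 + \left(2 q\right)^{2} q 4\right) = - \frac{1}{2} - \left(-6 + 4 q^{2} q 4\right) = - \frac{1}{2} - \left(-6 + 4 q^{3} \cdot 4\right) = - \frac{1}{2} - \left(-6 + 16 q^{3}\right) = \frac{11}{2} - 16 q^{3}$)
$E T{\left(3 \right)} = 2 \left(\frac{11}{2} - 16 \cdot 3^{3}\right) = 2 \left(\frac{11}{2} - 432\right) = 2 \left(- \frac{853}{2}\right) = -853$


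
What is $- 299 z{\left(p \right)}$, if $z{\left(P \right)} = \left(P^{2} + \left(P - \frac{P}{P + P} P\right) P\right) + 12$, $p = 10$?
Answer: $-48438$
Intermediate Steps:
$z{\left(P \right)} = 12 + \frac{3 P^{2}}{2}$ ($z{\left(P \right)} = \left(P^{2} + \left(P - \frac{P}{2 P} P\right) P\right) + 12 = \left(P^{2} + \left(P - \frac{1}{2 P} P P\right) P\right) + 12 = \left(P^{2} + \left(P - \frac{P}{2}\right) P\right) + 12 = \left(P^{2} + \frac{P}{2} P\right) + 12 = \left(P^{2} + \frac{P^{2}}{2}\right) + 12 = \frac{3 P^{2}}{2} + 12 = 12 + \frac{3 P^{2}}{2}$)
$- 299 z{\left(p \right)} = - 299 \left(12 + \frac{3 \cdot 10^{2}}{2}\right) = - 299 \left(12 + \frac{3}{2} \cdot 100\right) = - 299 \left(12 + 150\right) = \left(-299\right) 162 = -48438$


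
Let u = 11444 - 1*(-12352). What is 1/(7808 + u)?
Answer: 1/31604 ≈ 3.1642e-5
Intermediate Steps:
u = 23796 (u = 11444 + 12352 = 23796)
1/(7808 + u) = 1/(7808 + 23796) = 1/31604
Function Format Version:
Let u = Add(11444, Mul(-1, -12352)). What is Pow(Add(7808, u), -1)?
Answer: Rational(1, 31604) ≈ 3.1642e-5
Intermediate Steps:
u = 23796 (u = Add(11444, 12352) = 23796)
Pow(Add(7808, u), -1) = Pow(Add(7808, 23796), -1) = Pow(31604, -1) = Rational(1, 31604)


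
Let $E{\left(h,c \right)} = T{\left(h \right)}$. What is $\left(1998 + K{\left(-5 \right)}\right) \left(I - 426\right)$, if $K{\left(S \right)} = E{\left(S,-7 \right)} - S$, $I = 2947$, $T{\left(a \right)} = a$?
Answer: $5036958$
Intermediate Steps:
$E{\left(h,c \right)} = h$
$K{\left(S \right)} = 0$ ($K{\left(S \right)} = S - S = 0$)
$\left(1998 + K{\left(-5 \right)}\right) \left(I - 426\right) = \left(1998 + 0\right) \left(2947 - 426\right) = 1998 \cdot 2521 = 5036958$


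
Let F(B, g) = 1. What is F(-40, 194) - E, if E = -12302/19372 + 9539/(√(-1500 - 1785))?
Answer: 15837/9686 + 9539*I*√365/1095 ≈ 1.635 + 166.43*I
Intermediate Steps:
E = -6151/9686 - 9539*I*√365/1095 (E = -12302*1/19372 + 9539/(√(-3285)) = -6151/9686 + 9539/((3*I*√365)) = -6151/9686 + 9539*(-I*√365/1095) = -6151/9686 - 9539*I*√365/1095 ≈ -0.63504 - 166.43*I)
F(-40, 194) - E = 1 - (-6151/9686 - 9539*I*√365/1095) = 1 + (6151/9686 + 9539*I*√365/1095) = 15837/9686 + 9539*I*√365/1095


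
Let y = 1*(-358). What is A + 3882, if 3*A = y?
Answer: 11288/3 ≈ 3762.7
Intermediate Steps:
y = -358
A = -358/3 (A = (⅓)*(-358) = -358/3 ≈ -119.33)
A + 3882 = -358/3 + 3882 = 11288/3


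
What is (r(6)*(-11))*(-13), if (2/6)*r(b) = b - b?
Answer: 0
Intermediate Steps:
r(b) = 0 (r(b) = 3*(b - b) = 3*0 = 0)
(r(6)*(-11))*(-13) = (0*(-11))*(-13) = 0*(-13) = 0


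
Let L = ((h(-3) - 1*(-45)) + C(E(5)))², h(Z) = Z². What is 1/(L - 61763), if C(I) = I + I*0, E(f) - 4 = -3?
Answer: -1/58738 ≈ -1.7025e-5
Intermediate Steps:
E(f) = 1 (E(f) = 4 - 3 = 1)
C(I) = I (C(I) = I + 0 = I)
L = 3025 (L = (((-3)² - 1*(-45)) + 1)² = ((9 + 45) + 1)² = (54 + 1)² = 55² = 3025)
1/(L - 61763) = 1/(3025 - 61763) = 1/(-58738) = -1/58738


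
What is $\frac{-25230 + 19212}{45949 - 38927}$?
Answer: $- \frac{3009}{3511} \approx -0.85702$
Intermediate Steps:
$\frac{-25230 + 19212}{45949 - 38927} = - \frac{6018}{7022} = \left(-6018\right) \frac{1}{7022} = - \frac{3009}{3511}$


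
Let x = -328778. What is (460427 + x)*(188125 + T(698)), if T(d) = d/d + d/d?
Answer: 24766731423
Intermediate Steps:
T(d) = 2 (T(d) = 1 + 1 = 2)
(460427 + x)*(188125 + T(698)) = (460427 - 328778)*(188125 + 2) = 131649*188127 = 24766731423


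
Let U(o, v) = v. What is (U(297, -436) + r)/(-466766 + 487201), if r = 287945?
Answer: 287509/20435 ≈ 14.069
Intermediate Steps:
(U(297, -436) + r)/(-466766 + 487201) = (-436 + 287945)/(-466766 + 487201) = 287509/20435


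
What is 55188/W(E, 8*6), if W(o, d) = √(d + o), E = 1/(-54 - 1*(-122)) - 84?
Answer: -110376*I*√41599/2447 ≈ -9199.9*I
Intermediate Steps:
E = -5711/68 (E = 1/(-54 + 122) - 84 = 1/68 - 84 = -5711/68 ≈ -83.985)
55188/W(E, 8*6) = 55188/(√(8*6 - 5711/68)) = 55188/(√(48 - 5711/68)) = 55188/(√(-2447/68)) = 55188/((I*√41599/34)) = 55188*(-2*I*√41599/2447) = -110376*I*√41599/2447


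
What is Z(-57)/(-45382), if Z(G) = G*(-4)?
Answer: -114/22691 ≈ -0.0050240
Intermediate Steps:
Z(G) = -4*G
Z(-57)/(-45382) = -4*(-57)/(-45382) = 228*(-1/45382) = -114/22691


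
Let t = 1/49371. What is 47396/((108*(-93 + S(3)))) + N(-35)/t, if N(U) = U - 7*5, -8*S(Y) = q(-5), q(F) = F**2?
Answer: -71756399902/20763 ≈ -3.4560e+6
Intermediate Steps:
S(Y) = -25/8 (S(Y) = -1/8*(-5)**2 = -1/8*25 = -25/8)
t = 1/49371 ≈ 2.0255e-5
N(U) = -35 + U (N(U) = U - 35 = -35 + U)
47396/((108*(-93 + S(3)))) + N(-35)/t = 47396/((108*(-93 - 25/8))) + (-35 - 35)/(1/49371) = 47396/((108*(-769/8))) - 70*49371 = 47396/(-20763/2) - 3455970 = 47396*(-2/20763) - 3455970 = -94792/20763 - 3455970 = -71756399902/20763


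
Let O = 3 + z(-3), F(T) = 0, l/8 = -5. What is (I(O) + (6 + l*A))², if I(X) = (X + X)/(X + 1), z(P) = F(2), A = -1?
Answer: 9025/4 ≈ 2256.3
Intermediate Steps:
l = -40 (l = 8*(-5) = -40)
z(P) = 0
O = 3 (O = 3 + 0 = 3)
I(X) = 2*X/(1 + X) (I(X) = (2*X)/(1 + X) = 2*X/(1 + X))
(I(O) + (6 + l*A))² = (2*3/(1 + 3) + (6 - 40*(-1)))² = (2*3/4 + (6 + 40))² = (2*3*(¼) + 46)² = (3/2 + 46)² = (95/2)² = 9025/4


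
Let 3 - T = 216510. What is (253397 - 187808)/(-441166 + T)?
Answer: -65589/657673 ≈ -0.099729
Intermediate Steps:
T = -216507 (T = 3 - 1*216510 = 3 - 216510 = -216507)
(253397 - 187808)/(-441166 + T) = (253397 - 187808)/(-441166 - 216507) = 65589/(-657673) = 65589*(-1/657673) = -65589/657673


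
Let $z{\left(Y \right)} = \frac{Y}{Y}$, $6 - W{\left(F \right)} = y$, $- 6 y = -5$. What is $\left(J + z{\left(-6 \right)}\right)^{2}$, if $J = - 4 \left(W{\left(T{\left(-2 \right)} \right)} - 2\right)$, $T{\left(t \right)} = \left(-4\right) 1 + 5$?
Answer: $\frac{1225}{9} \approx 136.11$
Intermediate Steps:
$T{\left(t \right)} = 1$ ($T{\left(t \right)} = -4 + 5 = 1$)
$y = \frac{5}{6}$ ($y = \left(- \frac{1}{6}\right) \left(-5\right) = \frac{5}{6} \approx 0.83333$)
$W{\left(F \right)} = \frac{31}{6}$ ($W{\left(F \right)} = 6 - \frac{5}{6} = \frac{31}{6}$)
$z{\left(Y \right)} = 1$
$J = - \frac{38}{3}$ ($J = - 4 \left(\frac{31}{6} - 2\right) = \left(-4\right) \frac{19}{6} = - \frac{38}{3} \approx -12.667$)
$\left(J + z{\left(-6 \right)}\right)^{2} = \left(- \frac{38}{3} + 1\right)^{2} = \left(- \frac{35}{3}\right)^{2} = \frac{1225}{9}$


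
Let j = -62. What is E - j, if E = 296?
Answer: 358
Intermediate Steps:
E - j = 296 - 1*(-62) = 296 + 62 = 358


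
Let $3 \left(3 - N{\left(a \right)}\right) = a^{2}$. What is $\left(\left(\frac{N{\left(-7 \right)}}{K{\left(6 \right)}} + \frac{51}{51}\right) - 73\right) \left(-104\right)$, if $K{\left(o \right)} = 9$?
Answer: $\frac{206336}{27} \approx 7642.1$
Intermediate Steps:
$N{\left(a \right)} = 3 - \frac{a^{2}}{3}$
$\left(\left(\frac{N{\left(-7 \right)}}{K{\left(6 \right)}} + \frac{51}{51}\right) - 73\right) \left(-104\right) = \left(\left(\frac{3 - \frac{\left(-7\right)^{2}}{3}}{9} + \frac{51}{51}\right) - 73\right) \left(-104\right) = \left(\left(\left(3 - \frac{49}{3}\right) \frac{1}{9} + 51 \cdot \frac{1}{51}\right) - 73\right) \left(-104\right) = \left(\left(\left(3 - \frac{49}{3}\right) \frac{1}{9} + 1\right) - 73\right) \left(-104\right) = \left(\left(\left(- \frac{40}{3}\right) \frac{1}{9} + 1\right) - 73\right) \left(-104\right) = \left(\left(- \frac{40}{27} + 1\right) - 73\right) \left(-104\right) = \left(- \frac{13}{27} - 73\right) \left(-104\right) = \left(- \frac{1984}{27}\right) \left(-104\right) = \frac{206336}{27}$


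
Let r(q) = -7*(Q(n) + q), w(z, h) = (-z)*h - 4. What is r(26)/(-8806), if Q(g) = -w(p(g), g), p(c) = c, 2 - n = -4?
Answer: 33/629 ≈ 0.052464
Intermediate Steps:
n = 6 (n = 2 - 1*(-4) = 2 + 4 = 6)
w(z, h) = -4 - h*z (w(z, h) = -h*z - 4 = -4 - h*z)
Q(g) = 4 + g**2 (Q(g) = -(-4 - g*g) = -(-4 - g**2) = 4 + g**2)
r(q) = -280 - 7*q (r(q) = -7*((4 + 6**2) + q) = -7*((4 + 36) + q) = -7*(40 + q) = -280 - 7*q)
r(26)/(-8806) = (-280 - 7*26)/(-8806) = (-280 - 182)*(-1/8806) = -462*(-1/8806) = 33/629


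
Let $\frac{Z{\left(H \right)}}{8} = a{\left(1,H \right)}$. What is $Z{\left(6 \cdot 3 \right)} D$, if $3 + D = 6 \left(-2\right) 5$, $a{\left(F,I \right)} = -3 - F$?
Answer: $2016$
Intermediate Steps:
$D = -63$ ($D = -3 + 6 \left(-2\right) 5 = -3 - 60 = -63$)
$Z{\left(H \right)} = -32$ ($Z{\left(H \right)} = 8 \left(-3 - 1\right) = 8 \left(-4\right) = -32$)
$Z{\left(6 \cdot 3 \right)} D = \left(-32\right) \left(-63\right) = 2016$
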